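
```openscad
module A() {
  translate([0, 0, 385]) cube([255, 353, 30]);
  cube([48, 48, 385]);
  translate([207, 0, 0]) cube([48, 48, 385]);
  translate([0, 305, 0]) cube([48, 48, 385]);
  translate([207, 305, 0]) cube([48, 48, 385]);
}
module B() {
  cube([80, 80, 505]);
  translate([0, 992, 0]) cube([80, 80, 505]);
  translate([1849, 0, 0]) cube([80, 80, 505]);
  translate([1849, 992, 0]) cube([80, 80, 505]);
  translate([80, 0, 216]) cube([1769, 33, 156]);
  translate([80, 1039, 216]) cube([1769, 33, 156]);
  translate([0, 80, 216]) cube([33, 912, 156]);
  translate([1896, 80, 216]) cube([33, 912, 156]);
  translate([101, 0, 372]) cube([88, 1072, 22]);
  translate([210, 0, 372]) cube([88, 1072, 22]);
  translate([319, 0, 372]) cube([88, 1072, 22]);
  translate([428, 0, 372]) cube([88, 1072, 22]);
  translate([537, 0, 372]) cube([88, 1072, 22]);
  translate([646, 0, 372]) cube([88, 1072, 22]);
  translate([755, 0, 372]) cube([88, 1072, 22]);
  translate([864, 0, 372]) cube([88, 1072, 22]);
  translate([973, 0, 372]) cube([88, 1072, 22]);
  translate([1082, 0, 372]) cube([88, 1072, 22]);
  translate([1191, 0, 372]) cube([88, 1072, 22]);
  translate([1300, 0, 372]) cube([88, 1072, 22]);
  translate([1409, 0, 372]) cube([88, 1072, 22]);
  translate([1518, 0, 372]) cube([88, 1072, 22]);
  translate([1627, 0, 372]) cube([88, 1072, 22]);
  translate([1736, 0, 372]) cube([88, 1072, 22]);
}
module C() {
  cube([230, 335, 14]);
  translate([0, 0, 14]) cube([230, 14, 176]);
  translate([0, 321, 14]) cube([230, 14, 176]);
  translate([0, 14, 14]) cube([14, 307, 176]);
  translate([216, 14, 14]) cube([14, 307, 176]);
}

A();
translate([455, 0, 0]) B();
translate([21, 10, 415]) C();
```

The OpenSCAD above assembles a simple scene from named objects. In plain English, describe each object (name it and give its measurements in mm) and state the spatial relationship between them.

A is a simple wooden stool: a rectangular seat 255 mm (x) by 353 mm (y), 30 mm thick, top face at z = 415 mm, on four square legs, each 48×48 mm in cross-section. The legs rest on z = 0, each flush with a corner of the seat.

B is a bed frame 1929 mm long (x) by 1072 mm wide (y). Four 80×80 mm corner posts, 505 mm tall, at the corners of the footprint. Four rails of 33 mm thickness and 156 mm height run between adjacent posts with their undersides at z = 216 mm, their outer faces flush with the outside of the frame (the two x-running rails run between the posts' inner faces; the two y-running rails run between the posts' inner faces). 16 slats, each 88 mm wide (x) and 22 mm thick, lie across the top of the two x-running rails, running the full 1072 mm width of the frame in y; the slats are evenly spaced along x between the inner faces of the end posts with equal gaps (rounded down to the nearest mm) at the −x end and between each pair — any rounding remainder accumulates at the +x end.

C is an open storage box with external size 230×335×190 mm and wall thickness 14 mm (the base is also 14 mm thick). The base covers the whole footprint; the four walls stand on the base, with the y-facing walls full-width and the x-facing walls fitting between their inner faces.

The bed frame is on the floor beside the stool on its +x side. The open box is on top of the stool.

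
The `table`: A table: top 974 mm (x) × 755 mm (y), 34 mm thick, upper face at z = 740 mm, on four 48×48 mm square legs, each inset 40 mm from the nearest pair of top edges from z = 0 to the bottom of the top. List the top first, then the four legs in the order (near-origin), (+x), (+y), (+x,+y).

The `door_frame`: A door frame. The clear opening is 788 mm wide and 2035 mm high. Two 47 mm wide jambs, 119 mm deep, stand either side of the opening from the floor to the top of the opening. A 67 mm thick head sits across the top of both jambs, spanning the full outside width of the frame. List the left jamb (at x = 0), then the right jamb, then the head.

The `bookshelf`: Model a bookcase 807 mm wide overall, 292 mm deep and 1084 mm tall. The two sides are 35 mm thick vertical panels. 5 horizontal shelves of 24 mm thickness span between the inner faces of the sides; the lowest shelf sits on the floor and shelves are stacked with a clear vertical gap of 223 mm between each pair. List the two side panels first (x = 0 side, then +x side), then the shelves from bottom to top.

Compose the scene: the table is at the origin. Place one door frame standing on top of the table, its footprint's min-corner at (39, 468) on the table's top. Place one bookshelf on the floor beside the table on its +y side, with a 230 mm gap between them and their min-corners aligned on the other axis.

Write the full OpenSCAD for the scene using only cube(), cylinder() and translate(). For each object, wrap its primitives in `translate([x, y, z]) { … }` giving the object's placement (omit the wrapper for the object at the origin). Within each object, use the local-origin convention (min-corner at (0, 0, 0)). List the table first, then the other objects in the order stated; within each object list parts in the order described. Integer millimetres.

translate([0, 0, 706]) cube([974, 755, 34]);
translate([40, 40, 0]) cube([48, 48, 706]);
translate([886, 40, 0]) cube([48, 48, 706]);
translate([40, 667, 0]) cube([48, 48, 706]);
translate([886, 667, 0]) cube([48, 48, 706]);
translate([39, 468, 740]) {
  cube([47, 119, 2035]);
  translate([835, 0, 0]) cube([47, 119, 2035]);
  translate([0, 0, 2035]) cube([882, 119, 67]);
}
translate([0, 985, 0]) {
  cube([35, 292, 1084]);
  translate([772, 0, 0]) cube([35, 292, 1084]);
  translate([35, 0, 0]) cube([737, 292, 24]);
  translate([35, 0, 247]) cube([737, 292, 24]);
  translate([35, 0, 494]) cube([737, 292, 24]);
  translate([35, 0, 741]) cube([737, 292, 24]);
  translate([35, 0, 988]) cube([737, 292, 24]);
}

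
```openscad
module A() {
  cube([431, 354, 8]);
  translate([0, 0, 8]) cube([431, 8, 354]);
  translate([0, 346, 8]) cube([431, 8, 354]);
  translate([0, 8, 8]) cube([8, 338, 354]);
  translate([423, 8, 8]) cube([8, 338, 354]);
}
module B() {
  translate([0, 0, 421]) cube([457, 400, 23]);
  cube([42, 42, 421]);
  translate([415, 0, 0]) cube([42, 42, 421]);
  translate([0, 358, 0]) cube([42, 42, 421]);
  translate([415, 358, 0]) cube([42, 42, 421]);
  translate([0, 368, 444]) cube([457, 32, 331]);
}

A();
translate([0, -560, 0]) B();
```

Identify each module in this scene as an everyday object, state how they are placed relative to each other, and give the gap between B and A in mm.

The chair's nearest face is 160 mm from the open box's −y face.

A is an open box. B is a chair. The chair is on the floor beside the open box on its −y side. The gap between the chair and the open box is 160 mm.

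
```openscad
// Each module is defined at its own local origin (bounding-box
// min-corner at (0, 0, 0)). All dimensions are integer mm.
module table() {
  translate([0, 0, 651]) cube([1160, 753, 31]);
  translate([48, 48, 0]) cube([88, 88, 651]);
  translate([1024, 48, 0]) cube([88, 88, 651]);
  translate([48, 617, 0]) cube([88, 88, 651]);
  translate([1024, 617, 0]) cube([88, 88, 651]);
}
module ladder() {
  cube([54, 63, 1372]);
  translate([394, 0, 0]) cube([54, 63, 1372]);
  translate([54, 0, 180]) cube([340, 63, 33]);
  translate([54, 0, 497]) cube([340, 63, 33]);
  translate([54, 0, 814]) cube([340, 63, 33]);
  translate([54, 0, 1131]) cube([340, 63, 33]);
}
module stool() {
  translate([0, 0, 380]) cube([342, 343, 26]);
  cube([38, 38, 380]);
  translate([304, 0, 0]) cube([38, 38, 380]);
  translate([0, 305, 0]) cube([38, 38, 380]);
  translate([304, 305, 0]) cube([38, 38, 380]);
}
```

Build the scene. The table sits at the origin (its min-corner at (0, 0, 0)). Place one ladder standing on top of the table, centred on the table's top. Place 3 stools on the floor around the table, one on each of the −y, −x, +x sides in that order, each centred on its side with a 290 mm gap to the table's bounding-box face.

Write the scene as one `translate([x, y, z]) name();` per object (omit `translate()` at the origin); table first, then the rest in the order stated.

table();
translate([356, 345, 682]) ladder();
translate([409, -633, 0]) stool();
translate([-632, 205, 0]) stool();
translate([1450, 205, 0]) stool();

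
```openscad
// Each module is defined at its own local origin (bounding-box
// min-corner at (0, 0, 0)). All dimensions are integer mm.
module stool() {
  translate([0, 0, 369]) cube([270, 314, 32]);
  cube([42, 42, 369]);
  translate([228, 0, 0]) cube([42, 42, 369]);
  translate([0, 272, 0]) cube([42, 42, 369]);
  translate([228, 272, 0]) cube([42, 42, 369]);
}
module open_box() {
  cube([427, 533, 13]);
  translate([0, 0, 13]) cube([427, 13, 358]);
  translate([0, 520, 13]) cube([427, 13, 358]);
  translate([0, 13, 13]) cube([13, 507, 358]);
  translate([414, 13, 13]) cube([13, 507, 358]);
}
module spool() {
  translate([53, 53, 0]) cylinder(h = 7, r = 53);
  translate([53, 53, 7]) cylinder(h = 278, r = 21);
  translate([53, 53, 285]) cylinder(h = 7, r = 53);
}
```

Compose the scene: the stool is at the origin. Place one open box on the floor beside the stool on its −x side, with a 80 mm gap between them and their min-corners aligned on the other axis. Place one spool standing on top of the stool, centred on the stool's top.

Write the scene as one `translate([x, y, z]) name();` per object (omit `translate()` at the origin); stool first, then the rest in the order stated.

stool();
translate([-507, 0, 0]) open_box();
translate([82, 104, 401]) spool();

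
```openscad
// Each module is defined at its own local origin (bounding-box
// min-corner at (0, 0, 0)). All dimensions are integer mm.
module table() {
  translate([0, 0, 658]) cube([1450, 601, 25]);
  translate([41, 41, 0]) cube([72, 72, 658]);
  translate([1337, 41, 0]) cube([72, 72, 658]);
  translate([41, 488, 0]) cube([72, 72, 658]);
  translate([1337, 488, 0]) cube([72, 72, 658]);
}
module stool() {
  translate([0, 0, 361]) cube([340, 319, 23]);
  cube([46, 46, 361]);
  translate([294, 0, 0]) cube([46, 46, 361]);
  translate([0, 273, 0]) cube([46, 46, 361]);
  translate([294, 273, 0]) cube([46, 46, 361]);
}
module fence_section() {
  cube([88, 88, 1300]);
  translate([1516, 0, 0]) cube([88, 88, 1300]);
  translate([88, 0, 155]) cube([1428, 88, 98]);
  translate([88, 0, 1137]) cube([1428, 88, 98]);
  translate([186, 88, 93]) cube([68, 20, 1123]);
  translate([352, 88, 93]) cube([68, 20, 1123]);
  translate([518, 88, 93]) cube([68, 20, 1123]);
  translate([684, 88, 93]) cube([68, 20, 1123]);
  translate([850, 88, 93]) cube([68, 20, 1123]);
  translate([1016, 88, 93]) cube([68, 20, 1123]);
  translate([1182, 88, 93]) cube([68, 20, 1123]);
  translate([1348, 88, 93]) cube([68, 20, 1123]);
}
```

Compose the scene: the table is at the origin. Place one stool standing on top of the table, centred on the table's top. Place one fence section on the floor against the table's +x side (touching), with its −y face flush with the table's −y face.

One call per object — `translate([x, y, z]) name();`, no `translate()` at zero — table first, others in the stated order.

table();
translate([555, 141, 683]) stool();
translate([1450, 0, 0]) fence_section();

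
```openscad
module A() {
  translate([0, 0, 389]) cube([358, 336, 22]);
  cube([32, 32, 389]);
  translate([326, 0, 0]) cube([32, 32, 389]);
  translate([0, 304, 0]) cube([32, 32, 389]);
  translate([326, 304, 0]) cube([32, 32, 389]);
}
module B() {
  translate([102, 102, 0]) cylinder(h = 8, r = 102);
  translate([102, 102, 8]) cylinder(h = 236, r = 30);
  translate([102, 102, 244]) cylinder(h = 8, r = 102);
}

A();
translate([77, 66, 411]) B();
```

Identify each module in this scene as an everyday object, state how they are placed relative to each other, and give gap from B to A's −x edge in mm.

The spool's min-x is at 77; the stool's min-x is 0; gap = 77 mm.

A is a stool. B is a spool. The spool is on top of the stool, centred. The gap from the spool to the stool's −x edge is 77 mm.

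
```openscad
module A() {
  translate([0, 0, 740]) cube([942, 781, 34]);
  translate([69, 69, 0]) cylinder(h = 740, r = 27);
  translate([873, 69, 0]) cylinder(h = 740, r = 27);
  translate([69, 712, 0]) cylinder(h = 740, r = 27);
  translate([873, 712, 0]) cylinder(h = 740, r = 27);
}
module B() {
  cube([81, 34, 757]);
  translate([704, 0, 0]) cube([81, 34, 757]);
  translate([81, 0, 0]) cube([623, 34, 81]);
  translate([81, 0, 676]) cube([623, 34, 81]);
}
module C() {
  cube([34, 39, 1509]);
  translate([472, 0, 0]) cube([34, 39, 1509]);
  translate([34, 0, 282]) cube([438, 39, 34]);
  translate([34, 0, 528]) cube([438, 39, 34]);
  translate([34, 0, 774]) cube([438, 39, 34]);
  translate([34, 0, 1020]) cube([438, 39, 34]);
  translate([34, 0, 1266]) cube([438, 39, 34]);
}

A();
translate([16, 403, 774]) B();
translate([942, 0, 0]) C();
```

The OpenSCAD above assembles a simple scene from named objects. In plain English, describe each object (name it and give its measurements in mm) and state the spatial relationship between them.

A is a table: top 942 mm (x) × 781 mm (y), 34 mm thick, upper face at z = 774 mm, on four round legs of 54 mm diameter, each leg's bounding box inset 42 mm from the nearest pair of top edges, running from z = 0 to the bottom of the top.

B is a picture frame with a 623×595 mm rectangular opening (x by z) and a uniform 81 mm border on every side. Frame depth is 34 mm along y. It is built from two vertical stiles running the full outside height and two horizontal rails spanning the gap between the stiles.

C is a wooden ladder with two side rails of 34×39 mm section and 1509 mm height, set 506 mm apart overall. Between them run 5 rectangular rungs (39 mm deep, 34 mm thick), front faces flush with the rails' −y face. The bottom of the first rung is 282 mm above the floor and each subsequent rung is 246 mm higher than the one below.

The picture frame is on top of the table. The ladder is against the table's +x side, with their −y faces flush.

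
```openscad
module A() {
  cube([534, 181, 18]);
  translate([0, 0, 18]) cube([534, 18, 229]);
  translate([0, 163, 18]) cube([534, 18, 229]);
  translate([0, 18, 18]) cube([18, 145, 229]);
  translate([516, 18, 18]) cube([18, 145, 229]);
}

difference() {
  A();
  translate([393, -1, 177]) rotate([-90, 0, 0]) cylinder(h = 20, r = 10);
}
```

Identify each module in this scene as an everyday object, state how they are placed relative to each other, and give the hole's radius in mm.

A is an open box. The open box has a circular hole through its front wall. The hole's radius is 10 mm.

The subtracted cylinder has r = 10 mm.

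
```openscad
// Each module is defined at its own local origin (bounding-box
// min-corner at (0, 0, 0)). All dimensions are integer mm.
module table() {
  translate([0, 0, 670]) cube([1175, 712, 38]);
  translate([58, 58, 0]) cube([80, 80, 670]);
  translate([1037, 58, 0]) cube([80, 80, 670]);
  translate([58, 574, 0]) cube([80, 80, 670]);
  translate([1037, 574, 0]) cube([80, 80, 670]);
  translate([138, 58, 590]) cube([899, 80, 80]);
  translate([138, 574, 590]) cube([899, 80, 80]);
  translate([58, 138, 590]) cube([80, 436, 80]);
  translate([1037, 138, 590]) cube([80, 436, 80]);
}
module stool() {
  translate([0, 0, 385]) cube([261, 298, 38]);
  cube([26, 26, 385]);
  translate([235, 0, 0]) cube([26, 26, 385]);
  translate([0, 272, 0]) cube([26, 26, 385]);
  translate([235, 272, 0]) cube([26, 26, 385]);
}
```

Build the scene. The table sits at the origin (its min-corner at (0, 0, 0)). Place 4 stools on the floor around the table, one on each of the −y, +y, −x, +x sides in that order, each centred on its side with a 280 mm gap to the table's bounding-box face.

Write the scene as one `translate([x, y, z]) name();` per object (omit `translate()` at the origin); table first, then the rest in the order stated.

table();
translate([457, -578, 0]) stool();
translate([457, 992, 0]) stool();
translate([-541, 207, 0]) stool();
translate([1455, 207, 0]) stool();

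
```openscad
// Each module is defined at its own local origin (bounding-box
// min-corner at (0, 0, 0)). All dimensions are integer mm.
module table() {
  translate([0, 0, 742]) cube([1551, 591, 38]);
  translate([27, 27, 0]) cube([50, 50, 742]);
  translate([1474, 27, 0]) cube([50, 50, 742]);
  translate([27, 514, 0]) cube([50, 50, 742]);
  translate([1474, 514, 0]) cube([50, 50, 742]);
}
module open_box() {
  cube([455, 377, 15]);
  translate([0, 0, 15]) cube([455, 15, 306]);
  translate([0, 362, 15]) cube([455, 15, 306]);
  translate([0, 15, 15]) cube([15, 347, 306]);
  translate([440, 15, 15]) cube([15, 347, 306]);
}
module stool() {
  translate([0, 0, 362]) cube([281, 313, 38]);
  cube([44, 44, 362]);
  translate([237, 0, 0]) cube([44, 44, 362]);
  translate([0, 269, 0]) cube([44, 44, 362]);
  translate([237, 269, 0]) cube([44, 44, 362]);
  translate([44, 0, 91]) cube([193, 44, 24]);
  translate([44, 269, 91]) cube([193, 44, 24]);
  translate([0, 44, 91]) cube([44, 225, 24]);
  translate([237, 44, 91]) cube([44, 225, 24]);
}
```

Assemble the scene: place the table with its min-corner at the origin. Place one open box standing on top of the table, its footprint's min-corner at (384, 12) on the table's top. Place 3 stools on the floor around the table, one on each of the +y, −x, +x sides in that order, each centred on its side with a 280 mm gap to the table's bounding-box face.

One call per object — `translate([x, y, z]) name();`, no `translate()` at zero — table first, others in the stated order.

table();
translate([384, 12, 780]) open_box();
translate([635, 871, 0]) stool();
translate([-561, 139, 0]) stool();
translate([1831, 139, 0]) stool();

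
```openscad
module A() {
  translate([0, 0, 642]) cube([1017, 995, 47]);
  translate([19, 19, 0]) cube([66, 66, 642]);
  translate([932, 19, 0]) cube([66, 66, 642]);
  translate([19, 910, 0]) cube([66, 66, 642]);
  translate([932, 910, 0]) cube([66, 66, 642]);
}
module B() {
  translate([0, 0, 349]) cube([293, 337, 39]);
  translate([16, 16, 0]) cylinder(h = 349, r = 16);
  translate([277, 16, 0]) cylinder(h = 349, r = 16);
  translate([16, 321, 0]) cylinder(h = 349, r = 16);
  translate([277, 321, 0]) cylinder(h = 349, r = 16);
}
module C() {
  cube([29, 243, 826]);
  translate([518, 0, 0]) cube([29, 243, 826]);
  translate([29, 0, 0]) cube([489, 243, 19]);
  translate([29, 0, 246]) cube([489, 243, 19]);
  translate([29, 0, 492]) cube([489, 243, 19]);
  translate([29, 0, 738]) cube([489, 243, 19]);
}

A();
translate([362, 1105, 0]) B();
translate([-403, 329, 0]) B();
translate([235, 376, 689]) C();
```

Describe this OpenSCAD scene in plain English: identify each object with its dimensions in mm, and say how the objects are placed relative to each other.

A is a table with a 1017×995 mm rectangular top, 47 mm thick, top surface at z = 689 mm, supported by four 66×66 mm square legs, each inset 19 mm from the nearest pair of top edges, running from the floor.

B is a four-legged stool. The seat is 293×337 mm, 39 mm thick, top at z = 388 mm. It stands on four round legs, each 32 mm in diameter, from z = 0 to the seat underside, each leg's axis is inset half a diameter from the nearest pair of seat edges (so the leg's bounding box is flush with the corner).

C is an open bookshelf. Two side panels, each 29 mm thick, 243 mm deep and 826 mm tall, stand 547 mm apart (outside-to-outside). Between them sit 4 shelves, each 19 mm thick and 243 mm deep, spanning the full gap between the sides. The bottom shelf rests on the floor (its underside at z = 0) and the clear gap between one shelf's top and the next shelf's underside is 227 mm.

Two stools sit around the table at the +y, −x sides. The bookshelf is on top of the table, centred.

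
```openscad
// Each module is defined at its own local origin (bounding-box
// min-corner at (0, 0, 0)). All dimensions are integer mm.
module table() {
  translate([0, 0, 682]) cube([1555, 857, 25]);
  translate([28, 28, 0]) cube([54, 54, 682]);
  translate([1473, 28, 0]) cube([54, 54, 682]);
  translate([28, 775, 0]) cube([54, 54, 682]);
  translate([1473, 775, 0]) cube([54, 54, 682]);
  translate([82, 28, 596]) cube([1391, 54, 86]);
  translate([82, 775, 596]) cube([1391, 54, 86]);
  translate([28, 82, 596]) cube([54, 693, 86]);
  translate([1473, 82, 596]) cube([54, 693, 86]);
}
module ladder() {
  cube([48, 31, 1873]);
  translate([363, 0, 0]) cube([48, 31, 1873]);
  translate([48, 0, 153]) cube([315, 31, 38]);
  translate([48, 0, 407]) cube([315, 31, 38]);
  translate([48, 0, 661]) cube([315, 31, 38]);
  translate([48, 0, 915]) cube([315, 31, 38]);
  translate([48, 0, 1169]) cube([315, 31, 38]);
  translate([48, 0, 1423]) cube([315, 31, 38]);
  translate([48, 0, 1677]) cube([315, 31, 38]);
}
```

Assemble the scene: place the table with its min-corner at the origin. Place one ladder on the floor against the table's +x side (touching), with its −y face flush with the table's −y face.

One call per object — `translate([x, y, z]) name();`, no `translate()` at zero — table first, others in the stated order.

table();
translate([1555, 0, 0]) ladder();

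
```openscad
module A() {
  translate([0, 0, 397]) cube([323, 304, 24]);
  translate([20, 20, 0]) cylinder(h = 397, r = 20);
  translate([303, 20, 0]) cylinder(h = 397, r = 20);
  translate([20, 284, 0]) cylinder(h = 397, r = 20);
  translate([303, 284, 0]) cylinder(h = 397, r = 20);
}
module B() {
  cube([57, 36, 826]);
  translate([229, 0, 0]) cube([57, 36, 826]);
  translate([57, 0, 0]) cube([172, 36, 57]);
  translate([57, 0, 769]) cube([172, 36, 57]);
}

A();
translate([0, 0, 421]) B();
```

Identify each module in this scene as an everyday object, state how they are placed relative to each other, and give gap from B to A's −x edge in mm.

A is a stool. B is a picture frame. The picture frame is on top of the stool. The gap from the picture frame to the stool's −x edge is 0 mm.

The picture frame's min-x is at 0; the stool's min-x is 0; gap = 0 mm.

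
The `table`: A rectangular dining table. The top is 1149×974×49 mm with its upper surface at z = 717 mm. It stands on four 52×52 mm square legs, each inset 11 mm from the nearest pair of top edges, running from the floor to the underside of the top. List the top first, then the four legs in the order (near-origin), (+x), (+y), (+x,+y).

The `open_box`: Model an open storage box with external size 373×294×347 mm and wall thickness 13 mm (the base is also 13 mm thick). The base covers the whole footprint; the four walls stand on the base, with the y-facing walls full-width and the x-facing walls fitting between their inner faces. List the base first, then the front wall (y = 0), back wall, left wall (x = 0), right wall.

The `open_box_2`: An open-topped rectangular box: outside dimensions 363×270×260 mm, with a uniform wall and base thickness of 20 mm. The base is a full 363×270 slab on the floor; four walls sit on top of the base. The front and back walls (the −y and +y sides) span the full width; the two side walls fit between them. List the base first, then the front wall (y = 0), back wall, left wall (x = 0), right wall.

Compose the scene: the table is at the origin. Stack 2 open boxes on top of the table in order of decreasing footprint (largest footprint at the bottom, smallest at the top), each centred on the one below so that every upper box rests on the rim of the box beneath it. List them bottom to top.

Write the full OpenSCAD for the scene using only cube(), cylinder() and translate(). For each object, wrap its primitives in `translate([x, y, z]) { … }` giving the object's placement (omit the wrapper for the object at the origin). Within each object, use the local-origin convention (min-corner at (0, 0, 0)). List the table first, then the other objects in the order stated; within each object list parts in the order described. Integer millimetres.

translate([0, 0, 668]) cube([1149, 974, 49]);
translate([11, 11, 0]) cube([52, 52, 668]);
translate([1086, 11, 0]) cube([52, 52, 668]);
translate([11, 911, 0]) cube([52, 52, 668]);
translate([1086, 911, 0]) cube([52, 52, 668]);
translate([388, 340, 717]) {
  cube([373, 294, 13]);
  translate([0, 0, 13]) cube([373, 13, 334]);
  translate([0, 281, 13]) cube([373, 13, 334]);
  translate([0, 13, 13]) cube([13, 268, 334]);
  translate([360, 13, 13]) cube([13, 268, 334]);
}
translate([393, 352, 1064]) {
  cube([363, 270, 20]);
  translate([0, 0, 20]) cube([363, 20, 240]);
  translate([0, 250, 20]) cube([363, 20, 240]);
  translate([0, 20, 20]) cube([20, 230, 240]);
  translate([343, 20, 20]) cube([20, 230, 240]);
}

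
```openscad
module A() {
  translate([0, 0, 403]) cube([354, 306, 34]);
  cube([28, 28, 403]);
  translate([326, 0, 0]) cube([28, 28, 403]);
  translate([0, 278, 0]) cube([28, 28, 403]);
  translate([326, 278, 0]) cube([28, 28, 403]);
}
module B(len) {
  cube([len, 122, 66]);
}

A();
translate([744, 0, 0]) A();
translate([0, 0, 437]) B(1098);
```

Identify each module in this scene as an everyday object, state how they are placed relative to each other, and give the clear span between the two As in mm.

A is a stool. B is a beam. A beam spans the tops of two stools. The clear span between the two stools is 390 mm.

Second stool starts at x = 744; first ends at x = 354; clear span = 744 − 354 = 390 mm.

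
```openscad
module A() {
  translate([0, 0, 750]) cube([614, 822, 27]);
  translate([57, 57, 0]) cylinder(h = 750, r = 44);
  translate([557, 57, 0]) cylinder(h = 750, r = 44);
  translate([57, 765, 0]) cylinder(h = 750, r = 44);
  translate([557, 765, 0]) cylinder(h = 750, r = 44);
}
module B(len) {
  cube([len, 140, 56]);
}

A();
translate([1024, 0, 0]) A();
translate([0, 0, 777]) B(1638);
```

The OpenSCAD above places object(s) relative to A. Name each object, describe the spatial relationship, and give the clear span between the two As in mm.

A is a table. B is a beam. A beam spans the tops of two tables. The clear span between the two tables is 410 mm.

Second table starts at x = 1024; first ends at x = 614; clear span = 1024 − 614 = 410 mm.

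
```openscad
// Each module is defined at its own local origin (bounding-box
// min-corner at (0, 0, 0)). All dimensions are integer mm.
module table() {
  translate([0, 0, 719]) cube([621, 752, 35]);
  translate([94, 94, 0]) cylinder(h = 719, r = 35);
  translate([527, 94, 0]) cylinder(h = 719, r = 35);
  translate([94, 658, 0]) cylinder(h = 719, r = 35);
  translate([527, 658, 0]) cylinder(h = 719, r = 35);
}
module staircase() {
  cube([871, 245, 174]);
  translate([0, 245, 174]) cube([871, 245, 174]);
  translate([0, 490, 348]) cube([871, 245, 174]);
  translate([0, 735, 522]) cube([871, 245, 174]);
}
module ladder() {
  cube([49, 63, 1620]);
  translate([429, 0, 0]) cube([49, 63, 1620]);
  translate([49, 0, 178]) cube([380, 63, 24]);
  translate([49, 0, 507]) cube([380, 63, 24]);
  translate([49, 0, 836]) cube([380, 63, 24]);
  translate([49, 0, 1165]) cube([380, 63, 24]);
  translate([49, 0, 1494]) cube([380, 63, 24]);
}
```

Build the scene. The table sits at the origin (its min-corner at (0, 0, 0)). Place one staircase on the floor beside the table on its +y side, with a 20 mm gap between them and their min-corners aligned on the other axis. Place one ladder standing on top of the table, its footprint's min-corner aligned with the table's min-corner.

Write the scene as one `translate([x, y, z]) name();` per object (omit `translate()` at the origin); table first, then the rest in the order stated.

table();
translate([0, 772, 0]) staircase();
translate([0, 0, 754]) ladder();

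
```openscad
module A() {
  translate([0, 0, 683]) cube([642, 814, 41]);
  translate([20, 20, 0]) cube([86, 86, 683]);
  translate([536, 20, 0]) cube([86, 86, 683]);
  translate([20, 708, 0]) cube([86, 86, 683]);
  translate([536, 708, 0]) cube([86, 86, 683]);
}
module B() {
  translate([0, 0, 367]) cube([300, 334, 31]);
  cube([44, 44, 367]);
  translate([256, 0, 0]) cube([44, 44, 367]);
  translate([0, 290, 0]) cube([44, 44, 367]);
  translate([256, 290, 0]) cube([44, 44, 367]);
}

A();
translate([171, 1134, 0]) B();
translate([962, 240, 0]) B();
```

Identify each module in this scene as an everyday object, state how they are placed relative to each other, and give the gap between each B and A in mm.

A is a table. B is a stool. Two stools sit around the table at the +y, +x sides. The gap between each stool and the table is 320 mm.

Each stool's nearest face is 320 mm from the table's bounding box.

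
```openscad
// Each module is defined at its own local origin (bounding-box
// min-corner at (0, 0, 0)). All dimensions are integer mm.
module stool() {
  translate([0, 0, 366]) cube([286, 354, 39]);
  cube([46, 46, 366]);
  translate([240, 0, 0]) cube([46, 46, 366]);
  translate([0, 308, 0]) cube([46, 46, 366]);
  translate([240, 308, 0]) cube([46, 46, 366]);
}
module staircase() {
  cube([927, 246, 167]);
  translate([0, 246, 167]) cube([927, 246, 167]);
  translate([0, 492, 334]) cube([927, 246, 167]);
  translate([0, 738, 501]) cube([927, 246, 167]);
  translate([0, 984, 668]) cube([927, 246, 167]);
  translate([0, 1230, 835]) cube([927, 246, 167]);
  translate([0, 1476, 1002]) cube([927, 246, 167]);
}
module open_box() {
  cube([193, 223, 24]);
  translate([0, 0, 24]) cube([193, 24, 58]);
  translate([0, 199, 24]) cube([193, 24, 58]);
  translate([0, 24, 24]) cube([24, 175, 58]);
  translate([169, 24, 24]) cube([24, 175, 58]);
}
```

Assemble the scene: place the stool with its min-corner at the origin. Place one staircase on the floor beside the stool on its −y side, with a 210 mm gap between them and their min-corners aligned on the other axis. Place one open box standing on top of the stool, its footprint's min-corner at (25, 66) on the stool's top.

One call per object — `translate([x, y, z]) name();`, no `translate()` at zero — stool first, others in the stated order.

stool();
translate([0, -1932, 0]) staircase();
translate([25, 66, 405]) open_box();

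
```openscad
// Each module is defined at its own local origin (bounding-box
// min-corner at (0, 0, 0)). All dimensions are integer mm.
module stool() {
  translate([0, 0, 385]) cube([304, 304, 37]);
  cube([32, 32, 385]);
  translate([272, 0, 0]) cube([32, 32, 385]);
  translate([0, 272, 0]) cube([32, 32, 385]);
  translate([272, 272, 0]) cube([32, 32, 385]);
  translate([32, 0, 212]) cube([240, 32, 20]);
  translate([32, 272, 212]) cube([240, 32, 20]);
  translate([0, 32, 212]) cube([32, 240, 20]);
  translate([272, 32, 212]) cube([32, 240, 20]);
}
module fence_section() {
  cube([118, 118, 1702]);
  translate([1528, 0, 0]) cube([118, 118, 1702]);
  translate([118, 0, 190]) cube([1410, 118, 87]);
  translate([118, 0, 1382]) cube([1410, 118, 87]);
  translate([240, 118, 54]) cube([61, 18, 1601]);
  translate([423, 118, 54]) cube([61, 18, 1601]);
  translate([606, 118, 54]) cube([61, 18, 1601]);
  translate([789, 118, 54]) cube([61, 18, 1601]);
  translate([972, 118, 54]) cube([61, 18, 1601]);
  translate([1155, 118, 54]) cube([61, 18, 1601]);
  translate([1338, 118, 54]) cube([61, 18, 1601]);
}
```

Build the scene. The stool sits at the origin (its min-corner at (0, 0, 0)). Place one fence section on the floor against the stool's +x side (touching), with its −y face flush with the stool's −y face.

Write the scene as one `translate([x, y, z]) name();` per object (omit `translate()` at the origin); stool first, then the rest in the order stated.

stool();
translate([304, 0, 0]) fence_section();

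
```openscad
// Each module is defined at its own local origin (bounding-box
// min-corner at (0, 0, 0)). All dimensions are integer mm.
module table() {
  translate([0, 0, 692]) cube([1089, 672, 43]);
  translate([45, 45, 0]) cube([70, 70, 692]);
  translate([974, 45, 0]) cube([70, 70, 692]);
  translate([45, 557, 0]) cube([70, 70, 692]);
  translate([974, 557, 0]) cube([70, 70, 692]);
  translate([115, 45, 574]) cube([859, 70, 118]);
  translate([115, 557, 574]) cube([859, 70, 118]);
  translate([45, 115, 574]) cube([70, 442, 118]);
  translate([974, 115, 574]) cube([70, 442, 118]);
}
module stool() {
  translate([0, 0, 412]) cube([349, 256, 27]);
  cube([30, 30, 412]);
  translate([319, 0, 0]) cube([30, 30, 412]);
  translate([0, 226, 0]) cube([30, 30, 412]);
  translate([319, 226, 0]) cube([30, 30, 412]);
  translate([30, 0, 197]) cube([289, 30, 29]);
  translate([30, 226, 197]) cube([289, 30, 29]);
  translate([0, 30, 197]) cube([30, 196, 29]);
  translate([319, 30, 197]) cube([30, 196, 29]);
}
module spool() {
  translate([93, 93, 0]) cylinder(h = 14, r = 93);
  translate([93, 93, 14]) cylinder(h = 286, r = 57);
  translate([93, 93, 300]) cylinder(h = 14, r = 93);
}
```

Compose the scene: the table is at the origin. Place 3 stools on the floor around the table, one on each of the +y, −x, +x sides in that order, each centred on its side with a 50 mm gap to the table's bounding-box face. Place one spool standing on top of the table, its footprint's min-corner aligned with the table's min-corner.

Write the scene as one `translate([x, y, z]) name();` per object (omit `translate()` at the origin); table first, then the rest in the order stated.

table();
translate([370, 722, 0]) stool();
translate([-399, 208, 0]) stool();
translate([1139, 208, 0]) stool();
translate([0, 0, 735]) spool();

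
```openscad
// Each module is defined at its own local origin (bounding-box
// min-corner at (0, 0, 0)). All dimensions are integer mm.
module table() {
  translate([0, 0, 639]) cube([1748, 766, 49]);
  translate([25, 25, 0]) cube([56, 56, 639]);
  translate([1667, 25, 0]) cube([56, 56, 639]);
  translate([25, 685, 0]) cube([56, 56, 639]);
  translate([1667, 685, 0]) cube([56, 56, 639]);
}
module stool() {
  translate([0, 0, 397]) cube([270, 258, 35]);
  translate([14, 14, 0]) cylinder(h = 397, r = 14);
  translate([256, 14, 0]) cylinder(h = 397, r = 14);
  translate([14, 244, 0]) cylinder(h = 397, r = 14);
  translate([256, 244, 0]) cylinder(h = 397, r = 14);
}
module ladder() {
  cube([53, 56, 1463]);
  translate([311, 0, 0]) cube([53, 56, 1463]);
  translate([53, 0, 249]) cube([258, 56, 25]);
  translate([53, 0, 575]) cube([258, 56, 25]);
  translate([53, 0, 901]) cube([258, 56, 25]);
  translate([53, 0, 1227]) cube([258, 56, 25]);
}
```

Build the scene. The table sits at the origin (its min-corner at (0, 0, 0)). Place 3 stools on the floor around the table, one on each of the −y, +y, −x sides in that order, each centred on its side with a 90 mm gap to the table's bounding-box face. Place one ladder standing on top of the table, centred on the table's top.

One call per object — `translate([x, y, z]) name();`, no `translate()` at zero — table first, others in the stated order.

table();
translate([739, -348, 0]) stool();
translate([739, 856, 0]) stool();
translate([-360, 254, 0]) stool();
translate([692, 355, 688]) ladder();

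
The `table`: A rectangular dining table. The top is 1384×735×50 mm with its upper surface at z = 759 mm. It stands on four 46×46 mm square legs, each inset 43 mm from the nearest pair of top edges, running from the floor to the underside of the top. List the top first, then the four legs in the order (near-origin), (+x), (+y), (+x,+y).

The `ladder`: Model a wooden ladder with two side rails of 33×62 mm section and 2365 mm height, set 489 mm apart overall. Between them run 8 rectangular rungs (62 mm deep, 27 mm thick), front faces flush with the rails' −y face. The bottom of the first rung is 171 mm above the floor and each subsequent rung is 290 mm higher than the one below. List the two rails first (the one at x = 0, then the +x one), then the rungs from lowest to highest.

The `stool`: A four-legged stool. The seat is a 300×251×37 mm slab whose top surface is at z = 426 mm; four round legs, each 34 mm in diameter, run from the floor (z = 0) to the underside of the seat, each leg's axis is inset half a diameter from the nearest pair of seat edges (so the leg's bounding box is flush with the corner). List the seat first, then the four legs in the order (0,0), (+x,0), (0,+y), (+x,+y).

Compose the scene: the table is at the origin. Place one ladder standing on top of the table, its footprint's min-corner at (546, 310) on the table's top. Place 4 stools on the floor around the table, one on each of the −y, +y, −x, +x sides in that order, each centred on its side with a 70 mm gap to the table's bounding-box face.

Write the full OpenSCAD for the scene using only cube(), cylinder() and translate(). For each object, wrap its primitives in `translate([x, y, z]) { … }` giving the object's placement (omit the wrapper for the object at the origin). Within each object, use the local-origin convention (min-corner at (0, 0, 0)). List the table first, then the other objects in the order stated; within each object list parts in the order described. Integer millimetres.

translate([0, 0, 709]) cube([1384, 735, 50]);
translate([43, 43, 0]) cube([46, 46, 709]);
translate([1295, 43, 0]) cube([46, 46, 709]);
translate([43, 646, 0]) cube([46, 46, 709]);
translate([1295, 646, 0]) cube([46, 46, 709]);
translate([546, 310, 759]) {
  cube([33, 62, 2365]);
  translate([456, 0, 0]) cube([33, 62, 2365]);
  translate([33, 0, 171]) cube([423, 62, 27]);
  translate([33, 0, 461]) cube([423, 62, 27]);
  translate([33, 0, 751]) cube([423, 62, 27]);
  translate([33, 0, 1041]) cube([423, 62, 27]);
  translate([33, 0, 1331]) cube([423, 62, 27]);
  translate([33, 0, 1621]) cube([423, 62, 27]);
  translate([33, 0, 1911]) cube([423, 62, 27]);
  translate([33, 0, 2201]) cube([423, 62, 27]);
}
translate([542, -321, 0]) {
  translate([0, 0, 389]) cube([300, 251, 37]);
  translate([17, 17, 0]) cylinder(h = 389, r = 17);
  translate([283, 17, 0]) cylinder(h = 389, r = 17);
  translate([17, 234, 0]) cylinder(h = 389, r = 17);
  translate([283, 234, 0]) cylinder(h = 389, r = 17);
}
translate([542, 805, 0]) {
  translate([0, 0, 389]) cube([300, 251, 37]);
  translate([17, 17, 0]) cylinder(h = 389, r = 17);
  translate([283, 17, 0]) cylinder(h = 389, r = 17);
  translate([17, 234, 0]) cylinder(h = 389, r = 17);
  translate([283, 234, 0]) cylinder(h = 389, r = 17);
}
translate([-370, 242, 0]) {
  translate([0, 0, 389]) cube([300, 251, 37]);
  translate([17, 17, 0]) cylinder(h = 389, r = 17);
  translate([283, 17, 0]) cylinder(h = 389, r = 17);
  translate([17, 234, 0]) cylinder(h = 389, r = 17);
  translate([283, 234, 0]) cylinder(h = 389, r = 17);
}
translate([1454, 242, 0]) {
  translate([0, 0, 389]) cube([300, 251, 37]);
  translate([17, 17, 0]) cylinder(h = 389, r = 17);
  translate([283, 17, 0]) cylinder(h = 389, r = 17);
  translate([17, 234, 0]) cylinder(h = 389, r = 17);
  translate([283, 234, 0]) cylinder(h = 389, r = 17);
}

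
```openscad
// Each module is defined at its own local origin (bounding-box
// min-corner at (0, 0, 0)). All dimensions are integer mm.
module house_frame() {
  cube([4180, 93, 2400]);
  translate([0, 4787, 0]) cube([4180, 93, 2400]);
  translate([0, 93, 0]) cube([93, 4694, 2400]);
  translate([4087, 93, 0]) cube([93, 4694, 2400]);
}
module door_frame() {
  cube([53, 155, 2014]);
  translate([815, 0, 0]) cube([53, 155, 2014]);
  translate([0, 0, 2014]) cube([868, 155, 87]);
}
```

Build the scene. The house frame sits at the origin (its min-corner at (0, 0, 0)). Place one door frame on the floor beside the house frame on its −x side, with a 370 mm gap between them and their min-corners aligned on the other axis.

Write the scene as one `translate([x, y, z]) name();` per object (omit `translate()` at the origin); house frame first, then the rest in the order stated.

house_frame();
translate([-1238, 0, 0]) door_frame();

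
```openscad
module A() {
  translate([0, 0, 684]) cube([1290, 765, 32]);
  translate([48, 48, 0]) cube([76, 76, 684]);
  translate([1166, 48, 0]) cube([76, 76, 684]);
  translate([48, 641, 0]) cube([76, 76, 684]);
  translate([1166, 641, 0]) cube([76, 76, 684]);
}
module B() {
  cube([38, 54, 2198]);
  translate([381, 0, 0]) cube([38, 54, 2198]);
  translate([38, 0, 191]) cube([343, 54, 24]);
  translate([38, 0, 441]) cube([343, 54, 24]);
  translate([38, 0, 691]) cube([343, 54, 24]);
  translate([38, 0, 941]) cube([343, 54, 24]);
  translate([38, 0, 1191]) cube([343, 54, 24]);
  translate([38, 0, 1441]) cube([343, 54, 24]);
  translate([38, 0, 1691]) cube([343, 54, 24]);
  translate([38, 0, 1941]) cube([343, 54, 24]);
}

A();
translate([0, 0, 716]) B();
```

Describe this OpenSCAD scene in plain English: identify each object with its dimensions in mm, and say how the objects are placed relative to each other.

A is a table with a 1290×765 mm rectangular top, 32 mm thick, top surface at z = 716 mm, supported by four 76×76 mm square legs, each inset 48 mm from the nearest pair of top edges, running from the floor.

B is a wooden ladder with two side rails of 38×54 mm section and 2198 mm height, set 419 mm apart overall. Between them run 8 rectangular rungs (54 mm deep, 24 mm thick), front faces flush with the rails' −y face. The bottom of the first rung is 191 mm above the floor and each subsequent rung is 250 mm higher than the one below.

The ladder is on top of the table.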